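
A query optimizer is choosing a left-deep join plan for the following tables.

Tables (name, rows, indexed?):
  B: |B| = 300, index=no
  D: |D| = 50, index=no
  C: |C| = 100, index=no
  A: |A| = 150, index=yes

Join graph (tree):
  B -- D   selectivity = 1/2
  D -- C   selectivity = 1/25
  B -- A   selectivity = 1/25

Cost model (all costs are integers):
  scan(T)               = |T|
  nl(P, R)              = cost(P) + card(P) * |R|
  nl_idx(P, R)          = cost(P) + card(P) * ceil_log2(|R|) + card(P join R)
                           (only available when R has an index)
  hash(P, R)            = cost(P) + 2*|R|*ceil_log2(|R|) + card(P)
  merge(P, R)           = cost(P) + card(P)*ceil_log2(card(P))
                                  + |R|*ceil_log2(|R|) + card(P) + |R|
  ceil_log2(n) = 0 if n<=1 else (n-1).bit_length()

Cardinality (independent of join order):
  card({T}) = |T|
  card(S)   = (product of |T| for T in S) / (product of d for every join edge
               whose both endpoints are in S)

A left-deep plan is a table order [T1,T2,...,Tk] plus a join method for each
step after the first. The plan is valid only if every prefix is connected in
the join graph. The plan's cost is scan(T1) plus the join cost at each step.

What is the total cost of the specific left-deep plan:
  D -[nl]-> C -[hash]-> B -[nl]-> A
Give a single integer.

step 1: scan D: cost=50, card=50
step 2: join C via nl
    card(P join C) = 50*100/(25) = 200
    cost = 50 + 50*100 = 5050
step 3: join B via hash
    card(P join B) = 200*300/(2) = 30000
    cost = 5050 + 2*300*9 + 200 = 10650
step 4: join A via nl
    card(P join A) = 30000*150/(25) = 180000
    cost = 10650 + 30000*150 = 4510650

4510650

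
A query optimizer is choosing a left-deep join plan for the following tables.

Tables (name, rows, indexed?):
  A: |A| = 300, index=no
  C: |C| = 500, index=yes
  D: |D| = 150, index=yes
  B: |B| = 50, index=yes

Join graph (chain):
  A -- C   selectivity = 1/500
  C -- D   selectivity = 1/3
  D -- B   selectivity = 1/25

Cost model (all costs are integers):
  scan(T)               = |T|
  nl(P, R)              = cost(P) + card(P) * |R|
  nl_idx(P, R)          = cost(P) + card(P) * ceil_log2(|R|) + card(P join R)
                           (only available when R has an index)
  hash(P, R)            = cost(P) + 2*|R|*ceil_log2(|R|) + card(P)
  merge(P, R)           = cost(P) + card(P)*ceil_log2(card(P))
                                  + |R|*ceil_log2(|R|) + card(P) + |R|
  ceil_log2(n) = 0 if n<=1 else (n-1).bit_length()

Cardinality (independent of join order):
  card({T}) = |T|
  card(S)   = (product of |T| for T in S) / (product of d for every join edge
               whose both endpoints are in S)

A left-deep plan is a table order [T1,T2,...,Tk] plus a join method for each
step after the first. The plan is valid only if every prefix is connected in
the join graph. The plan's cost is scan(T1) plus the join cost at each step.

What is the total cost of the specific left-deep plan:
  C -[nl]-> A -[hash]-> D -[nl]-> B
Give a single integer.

step 1: scan C: cost=500, card=500
step 2: join A via nl
    card(P join A) = 500*300/(500) = 300
    cost = 500 + 500*300 = 150500
step 3: join D via hash
    card(P join D) = 300*150/(3) = 15000
    cost = 150500 + 2*150*8 + 300 = 153200
step 4: join B via nl
    card(P join B) = 15000*50/(25) = 30000
    cost = 153200 + 15000*50 = 903200

903200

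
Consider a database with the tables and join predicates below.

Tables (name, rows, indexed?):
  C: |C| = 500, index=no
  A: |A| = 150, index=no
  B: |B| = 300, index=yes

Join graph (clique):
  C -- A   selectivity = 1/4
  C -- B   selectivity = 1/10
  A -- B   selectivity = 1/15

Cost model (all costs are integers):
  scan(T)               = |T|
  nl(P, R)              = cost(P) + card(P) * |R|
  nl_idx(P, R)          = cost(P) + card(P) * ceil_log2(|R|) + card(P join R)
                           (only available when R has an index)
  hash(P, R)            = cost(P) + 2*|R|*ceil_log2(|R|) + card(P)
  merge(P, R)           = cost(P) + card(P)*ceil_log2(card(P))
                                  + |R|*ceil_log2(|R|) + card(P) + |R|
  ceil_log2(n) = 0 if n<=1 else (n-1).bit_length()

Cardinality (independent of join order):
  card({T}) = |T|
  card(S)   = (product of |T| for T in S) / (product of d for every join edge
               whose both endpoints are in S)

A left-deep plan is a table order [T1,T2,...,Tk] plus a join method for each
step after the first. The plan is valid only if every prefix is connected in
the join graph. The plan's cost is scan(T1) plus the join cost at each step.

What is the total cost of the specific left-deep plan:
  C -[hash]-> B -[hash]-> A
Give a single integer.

step 1: scan C: cost=500, card=500
step 2: join B via hash
    card(P join B) = 500*300/(10) = 15000
    cost = 500 + 2*300*9 + 500 = 6400
step 3: join A via hash
    card(P join A) = 15000*150/(4*15) = 37500
    cost = 6400 + 2*150*8 + 15000 = 23800

23800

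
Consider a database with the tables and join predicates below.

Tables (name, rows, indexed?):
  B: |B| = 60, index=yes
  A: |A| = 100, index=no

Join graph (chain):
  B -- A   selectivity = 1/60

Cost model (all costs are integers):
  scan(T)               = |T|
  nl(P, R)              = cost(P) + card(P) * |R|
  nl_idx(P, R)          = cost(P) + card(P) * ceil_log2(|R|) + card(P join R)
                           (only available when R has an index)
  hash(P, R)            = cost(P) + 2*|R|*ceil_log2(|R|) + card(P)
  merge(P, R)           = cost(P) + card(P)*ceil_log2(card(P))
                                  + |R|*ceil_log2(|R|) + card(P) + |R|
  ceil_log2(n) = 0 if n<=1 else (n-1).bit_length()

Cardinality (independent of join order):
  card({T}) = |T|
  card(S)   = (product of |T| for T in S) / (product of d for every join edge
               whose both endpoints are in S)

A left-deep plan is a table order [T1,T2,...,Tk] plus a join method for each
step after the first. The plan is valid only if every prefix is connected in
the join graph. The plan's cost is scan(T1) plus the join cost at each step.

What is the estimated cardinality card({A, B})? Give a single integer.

Tables in S: A(100), B(60)
Edges inside S: B-A(d=60)
numerator = 100 * 60 = 6000
denominator = 60 = 60
card(S) = 6000 / 60 = 100

100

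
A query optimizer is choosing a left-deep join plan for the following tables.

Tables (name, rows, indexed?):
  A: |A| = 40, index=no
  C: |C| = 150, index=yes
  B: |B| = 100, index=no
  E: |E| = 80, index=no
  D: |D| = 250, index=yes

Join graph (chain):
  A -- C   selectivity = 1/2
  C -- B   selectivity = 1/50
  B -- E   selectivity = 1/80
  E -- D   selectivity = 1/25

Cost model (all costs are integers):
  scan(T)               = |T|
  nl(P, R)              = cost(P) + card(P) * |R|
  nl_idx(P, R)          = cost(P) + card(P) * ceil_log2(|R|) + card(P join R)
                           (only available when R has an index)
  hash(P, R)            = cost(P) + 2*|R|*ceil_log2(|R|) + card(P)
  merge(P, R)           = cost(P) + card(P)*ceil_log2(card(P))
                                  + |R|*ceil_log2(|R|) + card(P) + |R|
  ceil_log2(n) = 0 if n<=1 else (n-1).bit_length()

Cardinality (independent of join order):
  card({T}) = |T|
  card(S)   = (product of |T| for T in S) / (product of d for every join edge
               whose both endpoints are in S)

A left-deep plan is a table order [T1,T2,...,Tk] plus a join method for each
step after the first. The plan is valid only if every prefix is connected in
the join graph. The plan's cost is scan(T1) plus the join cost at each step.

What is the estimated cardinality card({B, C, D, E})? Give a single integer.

Tables in S: B(100), C(150), D(250), E(80)
Edges inside S: C-B(d=50), B-E(d=80), E-D(d=25)
numerator = 100 * 150 * 250 * 80 = 300000000
denominator = 50 * 80 * 25 = 100000
card(S) = 300000000 / 100000 = 3000

3000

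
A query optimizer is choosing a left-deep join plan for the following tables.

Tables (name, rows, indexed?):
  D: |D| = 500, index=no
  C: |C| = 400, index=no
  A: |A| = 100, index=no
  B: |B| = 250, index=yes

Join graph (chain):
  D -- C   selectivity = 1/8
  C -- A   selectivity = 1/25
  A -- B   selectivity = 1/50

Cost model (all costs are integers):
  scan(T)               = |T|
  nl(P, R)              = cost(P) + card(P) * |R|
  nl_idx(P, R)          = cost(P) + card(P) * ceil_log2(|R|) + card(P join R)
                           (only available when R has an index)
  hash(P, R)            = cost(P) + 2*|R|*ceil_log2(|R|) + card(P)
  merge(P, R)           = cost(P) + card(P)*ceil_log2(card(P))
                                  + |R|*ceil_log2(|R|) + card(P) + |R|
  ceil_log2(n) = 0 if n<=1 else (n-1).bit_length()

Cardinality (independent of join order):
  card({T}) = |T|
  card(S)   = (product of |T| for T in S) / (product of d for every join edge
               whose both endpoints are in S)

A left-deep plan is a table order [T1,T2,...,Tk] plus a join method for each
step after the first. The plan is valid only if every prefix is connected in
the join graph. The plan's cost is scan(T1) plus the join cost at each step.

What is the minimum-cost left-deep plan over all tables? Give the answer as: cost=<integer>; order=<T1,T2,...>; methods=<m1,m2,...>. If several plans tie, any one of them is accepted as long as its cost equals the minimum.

Selinger DP (subsets sized 1..n):
  {D}: scan cost=500, card=500
  {C}: scan cost=400, card=400
  {A}: scan cost=100, card=100
  {B}: scan cost=250, card=250
  {CD}: card=25000; try (C,hash)→8200, (D,merge)→9400, (C,merge)→9500, (D,hash)→9800, (D,nl)→200400, (C,nl)→200500; best=8200 via (C,hash)
  {AC}: card=1600; try (A,hash)→2200, (C,merge)→4900, (A,merge)→5200, (C,hash)→7400, (C,nl)→40100, (A,nl)→40400; best=2200 via (A,hash)
  {AB}: card=500; try (B,nl_idx)→1400, (A,hash)→1900, (B,merge)→3150, (A,merge)→3300, (B,hash)→4200, (B,nl)→25100 …(+1); best=1400 via (B,nl_idx)
  {ACD}: card=100000; try (D,hash)→12800, (D,merge)→26400, (A,hash)→34600, (A,merge)→409000, (D,nl)→802200, (A,nl)→2508200; best=12800 via (D,hash)
  {ABC}: card=8000; try (B,hash)→7800, (C,hash)→9100, (C,merge)→10400, (B,nl_idx)→23000, (B,merge)→23650, (C,nl)→201400 …(+1); best=7800 via (B,hash)
  {ABCD}: card=500000; try (D,hash)→24800, (B,hash)→116800, (D,merge)→124800, (B,nl_idx)→1312800, (B,merge)→1815050, (D,nl)→4007800 …(+1); best=24800 via (D,hash)

cost=24800; order=C,A,B,D; methods=hash,hash,hash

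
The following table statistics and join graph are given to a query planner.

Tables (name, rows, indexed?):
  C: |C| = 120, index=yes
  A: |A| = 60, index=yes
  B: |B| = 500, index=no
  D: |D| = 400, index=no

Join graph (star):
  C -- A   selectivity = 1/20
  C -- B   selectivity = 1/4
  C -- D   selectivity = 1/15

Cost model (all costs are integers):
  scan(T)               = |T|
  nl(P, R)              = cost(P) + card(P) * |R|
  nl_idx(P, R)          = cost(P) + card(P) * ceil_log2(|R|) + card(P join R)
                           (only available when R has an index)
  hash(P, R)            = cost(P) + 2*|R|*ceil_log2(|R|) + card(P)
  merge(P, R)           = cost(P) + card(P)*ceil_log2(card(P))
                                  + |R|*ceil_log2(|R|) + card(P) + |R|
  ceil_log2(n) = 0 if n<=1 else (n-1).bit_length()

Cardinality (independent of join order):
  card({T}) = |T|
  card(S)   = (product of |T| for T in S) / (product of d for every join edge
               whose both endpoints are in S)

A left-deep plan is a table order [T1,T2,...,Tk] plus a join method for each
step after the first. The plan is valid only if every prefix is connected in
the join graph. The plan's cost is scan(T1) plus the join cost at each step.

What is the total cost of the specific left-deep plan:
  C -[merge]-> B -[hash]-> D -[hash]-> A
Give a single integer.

429000

step 1: scan C: cost=120, card=120
step 2: join B via merge
    card(P join B) = 120*500/(4) = 15000
    cost = 120 + 120*7 + 500*9 + 120 + 500 = 6080
step 3: join D via hash
    card(P join D) = 15000*400/(15) = 400000
    cost = 6080 + 2*400*9 + 15000 = 28280
step 4: join A via hash
    card(P join A) = 400000*60/(20) = 1200000
    cost = 28280 + 2*60*6 + 400000 = 429000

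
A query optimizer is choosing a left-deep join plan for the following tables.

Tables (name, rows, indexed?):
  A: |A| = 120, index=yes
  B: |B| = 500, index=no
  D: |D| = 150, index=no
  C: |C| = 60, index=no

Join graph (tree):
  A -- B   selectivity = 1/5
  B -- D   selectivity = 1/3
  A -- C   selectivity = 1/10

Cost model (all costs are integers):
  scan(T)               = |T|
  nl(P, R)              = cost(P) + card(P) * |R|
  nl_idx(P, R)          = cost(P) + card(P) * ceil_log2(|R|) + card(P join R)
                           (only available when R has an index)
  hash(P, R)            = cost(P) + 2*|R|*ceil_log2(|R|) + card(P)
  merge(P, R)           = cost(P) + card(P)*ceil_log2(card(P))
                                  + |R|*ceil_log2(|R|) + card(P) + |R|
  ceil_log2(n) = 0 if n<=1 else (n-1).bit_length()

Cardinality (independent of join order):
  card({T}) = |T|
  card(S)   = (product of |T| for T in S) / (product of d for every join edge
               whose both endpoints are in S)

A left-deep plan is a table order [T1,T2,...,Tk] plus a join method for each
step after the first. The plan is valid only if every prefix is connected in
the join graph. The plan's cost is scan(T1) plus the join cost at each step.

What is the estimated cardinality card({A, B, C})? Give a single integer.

Tables in S: A(120), B(500), C(60)
Edges inside S: A-B(d=5), A-C(d=10)
numerator = 120 * 500 * 60 = 3600000
denominator = 5 * 10 = 50
card(S) = 3600000 / 50 = 72000

72000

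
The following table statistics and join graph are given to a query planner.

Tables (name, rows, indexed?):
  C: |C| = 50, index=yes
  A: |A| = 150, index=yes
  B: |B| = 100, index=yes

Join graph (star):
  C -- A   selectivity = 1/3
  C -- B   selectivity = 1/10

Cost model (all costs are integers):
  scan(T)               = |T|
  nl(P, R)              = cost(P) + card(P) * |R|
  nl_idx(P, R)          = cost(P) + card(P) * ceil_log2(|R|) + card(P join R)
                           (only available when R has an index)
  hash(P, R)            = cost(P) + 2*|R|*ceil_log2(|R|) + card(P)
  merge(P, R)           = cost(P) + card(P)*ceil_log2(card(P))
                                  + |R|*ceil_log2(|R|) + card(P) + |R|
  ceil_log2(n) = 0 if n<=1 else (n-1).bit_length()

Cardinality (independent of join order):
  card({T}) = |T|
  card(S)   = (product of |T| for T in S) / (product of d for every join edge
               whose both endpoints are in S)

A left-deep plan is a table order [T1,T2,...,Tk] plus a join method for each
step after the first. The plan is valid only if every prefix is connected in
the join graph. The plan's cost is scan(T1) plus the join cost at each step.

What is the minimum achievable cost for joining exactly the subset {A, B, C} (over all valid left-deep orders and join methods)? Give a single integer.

Selinger DP over subsets of {A,B,C}:
  {C}: scan cost=50, card=50
  {A}: scan cost=150, card=150
  {B}: scan cost=100, card=100
  {AC}: card=2500; try (C,hash)→900, (A,merge)→1750, (C,merge)→1850, (A,hash)→2500, (A,nl_idx)→2950, (C,nl_idx)→3550 …(+2); best=900 via (C,hash)
  {BC}: card=500; try (C,hash)→800, (B,nl_idx)→900, (C,nl_idx)→1200, (B,merge)→1200, (C,merge)→1250, (B,hash)→1500 …(+2); best=800 via (C,hash)
  {ABC}: card=25000; try (A,hash)→3700, (B,hash)→4800, (A,merge)→7150, (A,nl_idx)→29800, (B,merge)→34200, (B,nl_idx)→43400 …(+2); best=3700 via (A,hash)

3700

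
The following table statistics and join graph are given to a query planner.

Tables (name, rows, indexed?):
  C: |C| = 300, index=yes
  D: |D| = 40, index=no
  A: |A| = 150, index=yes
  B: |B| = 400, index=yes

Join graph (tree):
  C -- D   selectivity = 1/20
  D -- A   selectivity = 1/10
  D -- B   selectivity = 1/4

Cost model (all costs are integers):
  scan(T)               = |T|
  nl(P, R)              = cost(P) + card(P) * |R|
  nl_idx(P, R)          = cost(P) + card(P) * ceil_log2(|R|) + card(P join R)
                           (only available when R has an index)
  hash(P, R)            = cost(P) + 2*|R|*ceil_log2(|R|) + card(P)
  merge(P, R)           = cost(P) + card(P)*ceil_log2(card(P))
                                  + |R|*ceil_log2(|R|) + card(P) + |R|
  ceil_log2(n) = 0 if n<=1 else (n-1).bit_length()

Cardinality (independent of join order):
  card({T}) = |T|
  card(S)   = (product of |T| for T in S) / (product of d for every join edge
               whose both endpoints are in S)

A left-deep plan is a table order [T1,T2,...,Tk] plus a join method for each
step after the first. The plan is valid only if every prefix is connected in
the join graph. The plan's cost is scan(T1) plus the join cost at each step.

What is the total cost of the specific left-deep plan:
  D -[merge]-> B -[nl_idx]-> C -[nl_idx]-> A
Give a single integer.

1480320

step 1: scan D: cost=40, card=40
step 2: join B via merge
    card(P join B) = 40*400/(4) = 4000
    cost = 40 + 40*6 + 400*9 + 40 + 400 = 4320
step 3: join C via nl_idx
    card(P join C) = 4000*300/(20) = 60000
    cost = 4320 + 4000*9 + 60000 = 100320
step 4: join A via nl_idx
    card(P join A) = 60000*150/(10) = 900000
    cost = 100320 + 60000*8 + 900000 = 1480320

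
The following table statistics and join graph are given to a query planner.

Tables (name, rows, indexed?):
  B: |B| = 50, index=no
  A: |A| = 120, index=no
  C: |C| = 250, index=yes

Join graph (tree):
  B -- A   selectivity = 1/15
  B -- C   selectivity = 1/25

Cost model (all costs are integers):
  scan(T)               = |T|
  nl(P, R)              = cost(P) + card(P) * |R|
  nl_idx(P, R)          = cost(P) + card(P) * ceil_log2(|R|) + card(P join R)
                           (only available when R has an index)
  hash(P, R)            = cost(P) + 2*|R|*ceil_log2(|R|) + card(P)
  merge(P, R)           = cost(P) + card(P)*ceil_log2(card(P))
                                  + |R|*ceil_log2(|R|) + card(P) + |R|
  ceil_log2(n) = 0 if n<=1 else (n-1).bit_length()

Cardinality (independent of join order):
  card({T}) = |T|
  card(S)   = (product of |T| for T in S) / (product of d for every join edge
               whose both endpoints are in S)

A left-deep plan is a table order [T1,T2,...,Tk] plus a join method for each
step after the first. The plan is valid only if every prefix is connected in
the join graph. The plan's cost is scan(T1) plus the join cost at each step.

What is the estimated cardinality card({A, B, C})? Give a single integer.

Tables in S: A(120), B(50), C(250)
Edges inside S: B-A(d=15), B-C(d=25)
numerator = 120 * 50 * 250 = 1500000
denominator = 15 * 25 = 375
card(S) = 1500000 / 375 = 4000

4000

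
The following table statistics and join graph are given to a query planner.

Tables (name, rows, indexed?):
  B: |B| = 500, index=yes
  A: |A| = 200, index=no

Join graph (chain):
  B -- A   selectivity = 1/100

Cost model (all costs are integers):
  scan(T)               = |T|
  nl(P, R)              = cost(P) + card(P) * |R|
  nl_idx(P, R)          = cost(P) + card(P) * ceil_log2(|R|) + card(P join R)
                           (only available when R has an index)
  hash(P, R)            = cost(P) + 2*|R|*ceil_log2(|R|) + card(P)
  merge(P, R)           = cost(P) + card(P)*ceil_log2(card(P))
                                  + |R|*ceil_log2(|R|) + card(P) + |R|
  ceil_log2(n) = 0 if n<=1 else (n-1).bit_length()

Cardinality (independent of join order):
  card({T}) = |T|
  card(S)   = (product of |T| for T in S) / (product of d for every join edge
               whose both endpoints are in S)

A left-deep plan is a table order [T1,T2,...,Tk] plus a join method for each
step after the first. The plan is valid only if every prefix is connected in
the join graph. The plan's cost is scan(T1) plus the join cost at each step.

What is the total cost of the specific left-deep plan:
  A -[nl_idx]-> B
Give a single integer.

3000

step 1: scan A: cost=200, card=200
step 2: join B via nl_idx
    card(P join B) = 200*500/(100) = 1000
    cost = 200 + 200*9 + 1000 = 3000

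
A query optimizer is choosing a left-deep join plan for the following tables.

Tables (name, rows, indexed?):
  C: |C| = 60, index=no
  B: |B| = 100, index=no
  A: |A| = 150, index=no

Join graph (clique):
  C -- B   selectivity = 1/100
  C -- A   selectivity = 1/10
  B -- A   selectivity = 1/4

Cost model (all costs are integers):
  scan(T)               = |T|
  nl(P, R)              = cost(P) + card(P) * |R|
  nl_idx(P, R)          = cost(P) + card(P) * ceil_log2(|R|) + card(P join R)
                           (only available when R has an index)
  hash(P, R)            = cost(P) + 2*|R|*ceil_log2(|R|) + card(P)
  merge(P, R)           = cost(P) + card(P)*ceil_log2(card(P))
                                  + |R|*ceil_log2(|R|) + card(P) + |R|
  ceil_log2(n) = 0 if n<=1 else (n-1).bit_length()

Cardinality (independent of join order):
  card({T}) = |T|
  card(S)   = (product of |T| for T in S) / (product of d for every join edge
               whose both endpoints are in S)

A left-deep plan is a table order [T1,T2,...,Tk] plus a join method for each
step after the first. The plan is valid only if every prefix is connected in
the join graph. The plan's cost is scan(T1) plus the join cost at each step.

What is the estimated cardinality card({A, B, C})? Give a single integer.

Tables in S: A(150), B(100), C(60)
Edges inside S: C-B(d=100), C-A(d=10), B-A(d=4)
numerator = 150 * 100 * 60 = 900000
denominator = 100 * 10 * 4 = 4000
card(S) = 900000 / 4000 = 225

225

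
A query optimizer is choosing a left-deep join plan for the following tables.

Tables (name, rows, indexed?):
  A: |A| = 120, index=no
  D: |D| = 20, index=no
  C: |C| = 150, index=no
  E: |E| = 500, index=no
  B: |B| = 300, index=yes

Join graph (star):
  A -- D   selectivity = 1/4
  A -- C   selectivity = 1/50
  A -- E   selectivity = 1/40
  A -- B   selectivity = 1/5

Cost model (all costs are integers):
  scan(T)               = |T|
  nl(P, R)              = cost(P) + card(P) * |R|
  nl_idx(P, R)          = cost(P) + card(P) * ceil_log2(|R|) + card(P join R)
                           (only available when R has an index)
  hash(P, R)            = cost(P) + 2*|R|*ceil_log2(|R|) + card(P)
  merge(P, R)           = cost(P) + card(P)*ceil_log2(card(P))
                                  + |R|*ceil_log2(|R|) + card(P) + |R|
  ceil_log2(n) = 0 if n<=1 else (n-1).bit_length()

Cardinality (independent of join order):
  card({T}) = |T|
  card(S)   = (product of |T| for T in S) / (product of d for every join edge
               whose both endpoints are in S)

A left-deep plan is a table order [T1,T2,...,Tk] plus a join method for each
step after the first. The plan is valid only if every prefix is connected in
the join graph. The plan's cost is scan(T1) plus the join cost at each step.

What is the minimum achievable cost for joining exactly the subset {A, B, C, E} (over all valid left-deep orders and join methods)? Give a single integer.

16480

Selinger DP over subsets of {A,B,C,E}:
  {A}: scan cost=120, card=120
  {C}: scan cost=150, card=150
  {E}: scan cost=500, card=500
  {B}: scan cost=300, card=300
  {AC}: card=360; try (A,hash)→1980, (C,merge)→2430, (A,merge)→2460, (C,hash)→2640, (C,nl)→18120, (A,nl)→18150; best=1980 via (A,hash)
  {AE}: card=1500; try (A,hash)→2680, (E,merge)→6080, (A,merge)→6460, (E,hash)→9240, (E,nl)→60120, (A,nl)→60500; best=2680 via (A,hash)
  {AB}: card=7200; try (A,hash)→2280, (B,merge)→4080, (A,merge)→4260, (B,hash)→5640, (B,nl_idx)→8400, (B,nl)→36120 …(+1); best=2280 via (A,hash)
  {ACE}: card=4500; try (C,hash)→6580, (E,merge)→10580, (E,hash)→11340, (C,merge)→22030, (E,nl)→181980, (C,nl)→227680; best=6580 via (C,hash)
  {ABC}: card=21600; try (B,hash)→7740, (B,merge)→8580, (C,hash)→11880, (B,nl_idx)→26820, (C,merge)→104430, (B,nl)→109980 …(+1); best=7740 via (B,hash)
  {ABE}: card=90000; try (B,hash)→9580, (E,hash)→18480, (B,merge)→23680, (B,nl_idx)→106180, (E,merge)→108080, (B,nl)→452680 …(+1); best=9580 via (B,hash)
  {ABCE}: card=270000; try (B,hash)→16480, (E,hash)→38340, (B,merge)→72580, (C,hash)→101980, (B,nl_idx)→317080, (E,merge)→358340 …(+4); best=16480 via (B,hash)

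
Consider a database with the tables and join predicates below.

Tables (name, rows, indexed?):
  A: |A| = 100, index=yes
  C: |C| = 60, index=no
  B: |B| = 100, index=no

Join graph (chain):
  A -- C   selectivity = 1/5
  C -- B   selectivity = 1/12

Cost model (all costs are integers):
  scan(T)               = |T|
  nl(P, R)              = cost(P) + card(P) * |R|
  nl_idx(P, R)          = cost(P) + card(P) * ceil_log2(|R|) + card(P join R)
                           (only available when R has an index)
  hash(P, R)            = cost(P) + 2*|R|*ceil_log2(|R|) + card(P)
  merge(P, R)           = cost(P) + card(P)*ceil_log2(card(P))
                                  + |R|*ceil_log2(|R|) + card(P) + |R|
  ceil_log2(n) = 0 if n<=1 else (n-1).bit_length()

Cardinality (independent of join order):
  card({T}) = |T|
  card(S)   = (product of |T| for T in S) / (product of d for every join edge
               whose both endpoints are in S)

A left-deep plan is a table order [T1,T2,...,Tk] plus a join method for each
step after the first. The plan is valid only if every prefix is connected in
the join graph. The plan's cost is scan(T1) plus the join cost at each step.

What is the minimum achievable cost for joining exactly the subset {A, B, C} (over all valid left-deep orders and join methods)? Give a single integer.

2820

Selinger DP over subsets of {A,B,C}:
  {A}: scan cost=100, card=100
  {C}: scan cost=60, card=60
  {B}: scan cost=100, card=100
  {AC}: card=1200; try (C,hash)→920, (A,merge)→1280, (C,merge)→1320, (A,hash)→1520, (A,nl_idx)→1680, (A,nl)→6060 …(+1); best=920 via (C,hash)
  {BC}: card=500; try (C,hash)→920, (B,merge)→1280, (C,merge)→1320, (B,hash)→1520, (B,nl)→6060, (C,nl)→6100; best=920 via (C,hash)
  {ABC}: card=10000; try (A,hash)→2820, (B,hash)→3520, (A,merge)→6720, (A,nl_idx)→14420, (B,merge)→16120, (A,nl)→50920 …(+1); best=2820 via (A,hash)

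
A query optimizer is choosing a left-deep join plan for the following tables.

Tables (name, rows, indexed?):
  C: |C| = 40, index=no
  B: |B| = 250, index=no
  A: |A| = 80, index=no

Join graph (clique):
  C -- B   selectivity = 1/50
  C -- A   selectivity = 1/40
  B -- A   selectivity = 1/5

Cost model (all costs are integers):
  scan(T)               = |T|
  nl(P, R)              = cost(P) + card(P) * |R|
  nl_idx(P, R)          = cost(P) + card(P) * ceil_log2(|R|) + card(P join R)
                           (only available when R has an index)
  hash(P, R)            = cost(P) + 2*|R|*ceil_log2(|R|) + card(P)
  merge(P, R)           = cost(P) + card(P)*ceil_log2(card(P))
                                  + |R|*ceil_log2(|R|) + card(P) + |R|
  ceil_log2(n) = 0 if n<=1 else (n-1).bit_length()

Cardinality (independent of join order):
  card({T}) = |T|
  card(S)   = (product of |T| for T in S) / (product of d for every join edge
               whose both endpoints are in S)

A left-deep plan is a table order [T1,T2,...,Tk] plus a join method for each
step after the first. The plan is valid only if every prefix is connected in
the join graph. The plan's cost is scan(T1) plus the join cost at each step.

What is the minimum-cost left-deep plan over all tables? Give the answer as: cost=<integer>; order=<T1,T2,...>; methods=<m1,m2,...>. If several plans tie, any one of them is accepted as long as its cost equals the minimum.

Selinger DP (subsets sized 1..n):
  {C}: scan cost=40, card=40
  {B}: scan cost=250, card=250
  {A}: scan cost=80, card=80
  {BC}: card=200; try (C,hash)→980, (B,merge)→2570, (C,merge)→2780, (B,hash)→4080, (B,nl)→10040, (C,nl)→10250; best=980 via (C,hash)
  {AC}: card=80; try (C,hash)→640, (A,merge)→960, (C,merge)→1000, (A,hash)→1200, (A,nl)→3240, (C,nl)→3280; best=640 via (C,hash)
  {AB}: card=4000; try (A,hash)→1620, (B,merge)→2970, (A,merge)→3140, (B,hash)→4160, (B,nl)→20080, (A,nl)→20250; best=1620 via (A,hash)
  {ABC}: card=80; try (A,hash)→2300, (A,merge)→3420, (B,merge)→3530, (B,hash)→4720, (C,hash)→6100, (A,nl)→16980 …(+3); best=2300 via (A,hash)

cost=2300; order=B,C,A; methods=hash,hash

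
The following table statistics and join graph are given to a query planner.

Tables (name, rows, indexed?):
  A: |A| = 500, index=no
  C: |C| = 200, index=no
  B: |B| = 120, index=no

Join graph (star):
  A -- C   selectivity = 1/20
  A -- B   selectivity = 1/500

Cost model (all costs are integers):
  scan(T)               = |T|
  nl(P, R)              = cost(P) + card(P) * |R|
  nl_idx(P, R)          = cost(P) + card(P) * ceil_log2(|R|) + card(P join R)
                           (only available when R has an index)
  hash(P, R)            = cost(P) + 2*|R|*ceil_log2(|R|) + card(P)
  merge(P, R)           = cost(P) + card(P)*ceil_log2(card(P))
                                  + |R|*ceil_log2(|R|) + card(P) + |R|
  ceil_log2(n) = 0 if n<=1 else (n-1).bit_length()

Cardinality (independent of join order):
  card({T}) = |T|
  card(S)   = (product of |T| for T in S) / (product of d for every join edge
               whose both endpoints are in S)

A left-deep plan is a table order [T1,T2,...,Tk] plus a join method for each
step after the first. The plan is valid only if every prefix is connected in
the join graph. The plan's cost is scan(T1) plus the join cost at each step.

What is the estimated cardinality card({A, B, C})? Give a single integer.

1200

Tables in S: A(500), B(120), C(200)
Edges inside S: A-C(d=20), A-B(d=500)
numerator = 500 * 120 * 200 = 12000000
denominator = 20 * 500 = 10000
card(S) = 12000000 / 10000 = 1200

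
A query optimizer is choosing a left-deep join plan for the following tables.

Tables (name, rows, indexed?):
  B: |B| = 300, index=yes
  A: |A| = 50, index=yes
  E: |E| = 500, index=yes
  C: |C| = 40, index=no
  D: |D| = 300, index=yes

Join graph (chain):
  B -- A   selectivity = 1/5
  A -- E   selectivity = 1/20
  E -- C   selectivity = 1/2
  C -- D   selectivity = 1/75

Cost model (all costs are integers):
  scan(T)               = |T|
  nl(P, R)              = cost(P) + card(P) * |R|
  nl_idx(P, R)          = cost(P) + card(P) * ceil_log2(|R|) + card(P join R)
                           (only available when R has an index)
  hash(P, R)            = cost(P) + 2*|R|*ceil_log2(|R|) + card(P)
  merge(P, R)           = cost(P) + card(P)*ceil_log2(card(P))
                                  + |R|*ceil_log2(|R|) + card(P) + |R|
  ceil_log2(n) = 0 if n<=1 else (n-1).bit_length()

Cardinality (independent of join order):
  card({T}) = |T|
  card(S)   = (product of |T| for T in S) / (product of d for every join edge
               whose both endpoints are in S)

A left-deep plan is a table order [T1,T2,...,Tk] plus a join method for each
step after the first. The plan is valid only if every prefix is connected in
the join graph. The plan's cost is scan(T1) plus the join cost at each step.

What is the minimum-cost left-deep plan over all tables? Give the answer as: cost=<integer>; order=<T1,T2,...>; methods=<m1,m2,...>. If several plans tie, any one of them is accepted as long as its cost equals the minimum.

Selinger DP (subsets sized 1..n):
  {B}: scan cost=300, card=300
  {A}: scan cost=50, card=50
  {E}: scan cost=500, card=500
  {C}: scan cost=40, card=40
  {D}: scan cost=300, card=300
  {AB}: card=3000; try (A,hash)→1200, (B,merge)→3400, (B,nl_idx)→3500, (A,merge)→3650, (A,nl_idx)→5100, (B,hash)→5500 …(+2); best=1200 via (A,hash)
  {AE}: card=1250; try (A,hash)→1600, (E,nl_idx)→1750, (A,nl_idx)→4750, (E,merge)→5400, (A,merge)→5850, (E,hash)→9100 …(+2); best=1600 via (A,hash)
  {CE}: card=10000; try (C,hash)→1480, (E,merge)→5320, (C,merge)→5780, (E,hash)→9080, (E,nl_idx)→10400, (E,nl)→20040 …(+1); best=1480 via (C,hash)
  {CD}: card=160; try (D,nl_idx)→560, (C,hash)→1080, (D,merge)→3320, (C,merge)→3580, (D,hash)→5480, (D,nl)→12040 …(+1); best=560 via (D,nl_idx)
  {ABE}: card=75000; try (B,hash)→8250, (E,hash)→13200, (B,merge)→19600, (E,merge)→45200, (B,nl_idx)→87850, (E,nl_idx)→103200 …(+2); best=8250 via (B,hash)
  {ACE}: card=25000; try (C,hash)→3330, (A,hash)→12080, (C,merge)→16880, (C,nl)→51600, (A,nl_idx)→86480, (A,merge)→151830 …(+1); best=3330 via (C,hash)
  {CDE}: card=40000; try (E,merge)→7000, (E,hash)→9720, (D,hash)→16880, (E,nl_idx)→42000, (E,nl)→80560, (D,nl_idx)→131480 …(+2); best=7000 via (E,merge)
  {ABCE}: card=1500000; try (B,hash)→33730, (C,hash)→83730, (B,merge)→406330, (C,merge)→1358530, (B,nl_idx)→1728330, (C,nl)→3008250 …(+1); best=33730 via (B,hash)
  {ACDE}: card=100000; try (D,hash)→33730, (A,hash)→47600, (D,nl_idx)→328330, (A,nl_idx)→347000, (D,merge)→406330, (A,merge)→687350 …(+2); best=33730 via (D,hash)
  {ABCDE}: card=6000000; try (B,hash)→139130, (D,hash)→1539130, (B,merge)→1836730, (B,nl_idx)→6933730, (D,nl_idx)→19533730, (B,nl)→30033730 …(+2); best=139130 via (B,hash)

cost=139130; order=E,A,C,D,B; methods=hash,hash,hash,hash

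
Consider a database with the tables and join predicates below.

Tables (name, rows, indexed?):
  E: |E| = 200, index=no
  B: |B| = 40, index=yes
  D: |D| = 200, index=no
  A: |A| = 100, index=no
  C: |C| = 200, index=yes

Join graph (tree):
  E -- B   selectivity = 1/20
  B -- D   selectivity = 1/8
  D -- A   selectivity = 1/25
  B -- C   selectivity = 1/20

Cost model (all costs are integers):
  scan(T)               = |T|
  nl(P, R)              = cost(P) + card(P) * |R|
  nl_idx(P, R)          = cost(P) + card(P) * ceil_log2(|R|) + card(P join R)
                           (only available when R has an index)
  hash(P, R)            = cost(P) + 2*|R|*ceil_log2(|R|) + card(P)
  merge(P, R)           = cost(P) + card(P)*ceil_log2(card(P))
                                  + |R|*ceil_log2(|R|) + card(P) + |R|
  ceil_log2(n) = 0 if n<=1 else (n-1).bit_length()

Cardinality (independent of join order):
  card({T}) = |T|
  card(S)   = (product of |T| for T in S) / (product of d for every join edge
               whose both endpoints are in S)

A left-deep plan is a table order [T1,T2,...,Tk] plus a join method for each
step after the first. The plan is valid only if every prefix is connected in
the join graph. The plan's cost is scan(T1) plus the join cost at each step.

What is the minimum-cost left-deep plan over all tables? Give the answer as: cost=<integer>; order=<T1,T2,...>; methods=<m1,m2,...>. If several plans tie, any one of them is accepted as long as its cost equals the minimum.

Selinger DP (subsets sized 1..n):
  {E}: scan cost=200, card=200
  {B}: scan cost=40, card=40
  {D}: scan cost=200, card=200
  {A}: scan cost=100, card=100
  {C}: scan cost=200, card=200
  {BE}: card=400; try (B,hash)→880, (B,nl_idx)→1800, (E,merge)→2120, (B,merge)→2280, (E,hash)→3280, (E,nl)→8040 …(+1); best=880 via (B,hash)
  {BD}: card=1000; try (B,hash)→880, (D,merge)→2120, (B,merge)→2280, (B,nl_idx)→2400, (D,hash)→3280, (D,nl)→8040 …(+1); best=880 via (B,hash)
  {BC}: card=400; try (C,nl_idx)→760, (B,hash)→880, (B,nl_idx)→1800, (C,merge)→2120, (B,merge)→2280, (C,hash)→3280 …(+2); best=760 via (C,nl_idx)
  {AD}: card=800; try (A,hash)→1800, (D,merge)→2700, (A,merge)→2800, (D,hash)→3400, (D,nl)→20100, (A,nl)→20200; best=1800 via (A,hash)
  {BDE}: card=10000; try (D,hash)→4480, (E,hash)→5080, (D,merge)→6680, (E,merge)→13680, (D,nl)→80880, (E,nl)→200880; best=4480 via (D,hash)
  {BCE}: card=4000; try (E,hash)→4360, (C,hash)→4480, (E,merge)→6560, (C,merge)→6680, (C,nl_idx)→8080, (E,nl)→80760 …(+1); best=4360 via (E,hash)
  {ABD}: card=4000; try (B,hash)→3080, (A,hash)→3280, (B,nl_idx)→10600, (B,merge)→10880, (A,merge)→12680, (B,nl)→33800 …(+1); best=3080 via (B,hash)
  {BCD}: card=10000; try (D,hash)→4360, (C,hash)→5080, (D,merge)→6560, (C,merge)→13680, (C,nl_idx)→18880, (D,nl)→80760 …(+1); best=4360 via (D,hash)
  {ABDE}: card=40000; try (E,hash)→10280, (A,hash)→15880, (E,merge)→56880, (A,merge)→155280, (E,nl)→803080, (A,nl)→1004480; best=10280 via (E,hash)
  {BCDE}: card=100000; try (D,hash)→11560, (E,hash)→17560, (C,hash)→17680, (D,merge)→58160, (E,merge)→156160, (C,merge)→156280 …(+4); best=11560 via (D,hash)
  {ABCD}: card=40000; try (C,hash)→10280, (A,hash)→15760, (C,merge)→56880, (C,nl_idx)→75080, (A,merge)→155160, (C,nl)→803080 …(+1); best=10280 via (C,hash)
  {ABCDE}: card=400000; try (E,hash)→53480, (C,hash)→53480, (A,hash)→112960, (E,merge)→692080, (C,merge)→692080, (C,nl_idx)→730280 …(+4); best=53480 via (E,hash)

cost=53480; order=D,A,B,C,E; methods=hash,hash,hash,hash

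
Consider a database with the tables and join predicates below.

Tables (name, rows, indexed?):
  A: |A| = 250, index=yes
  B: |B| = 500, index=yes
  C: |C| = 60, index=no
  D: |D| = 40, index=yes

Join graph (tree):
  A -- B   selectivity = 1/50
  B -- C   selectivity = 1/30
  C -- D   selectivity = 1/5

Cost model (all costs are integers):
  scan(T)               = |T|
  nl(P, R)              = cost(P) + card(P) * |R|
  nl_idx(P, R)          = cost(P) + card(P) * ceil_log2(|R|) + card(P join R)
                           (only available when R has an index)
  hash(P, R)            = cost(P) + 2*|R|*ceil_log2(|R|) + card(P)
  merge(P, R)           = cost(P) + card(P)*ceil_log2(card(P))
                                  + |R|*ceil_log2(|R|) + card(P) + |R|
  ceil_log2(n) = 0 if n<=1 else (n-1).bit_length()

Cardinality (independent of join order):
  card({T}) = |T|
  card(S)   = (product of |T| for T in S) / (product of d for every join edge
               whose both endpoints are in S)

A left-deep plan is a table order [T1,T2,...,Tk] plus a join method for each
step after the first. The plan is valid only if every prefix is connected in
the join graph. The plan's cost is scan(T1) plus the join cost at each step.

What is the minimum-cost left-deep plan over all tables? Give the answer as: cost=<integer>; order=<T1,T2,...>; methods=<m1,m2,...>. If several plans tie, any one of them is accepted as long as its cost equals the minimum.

cost=12080; order=C,B,A,D; methods=nl_idx,hash,hash

Selinger DP (subsets sized 1..n):
  {A}: scan cost=250, card=250
  {B}: scan cost=500, card=500
  {C}: scan cost=60, card=60
  {D}: scan cost=40, card=40
  {AB}: card=2500; try (B,nl_idx)→5000, (A,hash)→5000, (A,nl_idx)→7000, (B,merge)→7500, (A,merge)→7750, (B,hash)→9500 …(+2); best=5000 via (B,nl_idx)
  {BC}: card=1000; try (B,nl_idx)→1600, (C,hash)→1720, (B,merge)→5480, (C,merge)→5920, (B,hash)→9120, (B,nl)→30060 …(+1); best=1600 via (B,nl_idx)
  {CD}: card=480; try (D,hash)→600, (C,merge)→740, (D,merge)→760, (C,hash)→800, (D,nl_idx)→900, (C,nl)→2440 …(+1); best=600 via (D,hash)
  {ABC}: card=5000; try (A,hash)→6600, (C,hash)→8220, (A,nl_idx)→14600, (A,merge)→14850, (C,merge)→37920, (C,nl)→155000 …(+1); best=6600 via (A,hash)
  {BCD}: card=8000; try (D,hash)→3080, (B,hash)→10080, (B,merge)→10400, (D,merge)→12880, (B,nl_idx)→12920, (D,nl_idx)→15600 …(+2); best=3080 via (D,hash)
  {ABCD}: card=40000; try (D,hash)→12080, (A,hash)→15080, (D,nl_idx)→76600, (D,merge)→76880, (A,nl_idx)→107080, (A,merge)→117330 …(+2); best=12080 via (D,hash)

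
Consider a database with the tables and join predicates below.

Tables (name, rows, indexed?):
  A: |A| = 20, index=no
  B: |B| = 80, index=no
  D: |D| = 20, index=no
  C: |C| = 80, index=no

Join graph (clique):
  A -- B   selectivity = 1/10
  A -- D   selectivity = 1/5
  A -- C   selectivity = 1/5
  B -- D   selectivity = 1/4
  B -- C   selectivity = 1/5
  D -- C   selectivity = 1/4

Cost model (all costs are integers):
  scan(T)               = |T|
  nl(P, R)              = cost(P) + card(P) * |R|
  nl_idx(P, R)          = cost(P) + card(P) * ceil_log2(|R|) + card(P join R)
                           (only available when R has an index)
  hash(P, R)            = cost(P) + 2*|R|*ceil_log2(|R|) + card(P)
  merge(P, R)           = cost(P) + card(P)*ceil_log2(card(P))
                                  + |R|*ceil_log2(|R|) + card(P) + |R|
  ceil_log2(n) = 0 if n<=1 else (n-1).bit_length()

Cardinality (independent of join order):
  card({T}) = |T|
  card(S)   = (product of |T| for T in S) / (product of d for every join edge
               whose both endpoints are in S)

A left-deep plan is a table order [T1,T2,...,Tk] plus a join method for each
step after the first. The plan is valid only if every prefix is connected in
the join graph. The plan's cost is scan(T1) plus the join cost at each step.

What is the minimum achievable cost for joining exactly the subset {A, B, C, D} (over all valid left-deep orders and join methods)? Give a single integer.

2000

Selinger DP over subsets of {A,B,C,D}:
  {A}: scan cost=20, card=20
  {B}: scan cost=80, card=80
  {D}: scan cost=20, card=20
  {C}: scan cost=80, card=80
  {AB}: card=160; try (A,hash)→360, (B,merge)→780, (A,merge)→840, (B,hash)→1160, (B,nl)→1620, (A,nl)→1680; best=360 via (A,hash)
  {AD}: card=80; try (D,hash)→240, (A,hash)→240, (D,merge)→260, (A,merge)→260, (D,nl)→420, (A,nl)→420; best=240 via (D,hash)
  {AC}: card=320; try (A,hash)→360, (C,merge)→780, (A,merge)→840, (C,hash)→1160, (C,nl)→1620, (A,nl)→1680; best=360 via (A,hash)
  {BD}: card=400; try (D,hash)→360, (B,merge)→780, (D,merge)→840, (B,hash)→1160, (B,nl)→1620, (D,nl)→1680; best=360 via (D,hash)
  {BC}: card=1280; try (C,hash)→1280, (B,hash)→1280, (C,merge)→1360, (B,merge)→1360, (C,nl)→6480, (B,nl)→6480; best=1280 via (C,hash)
  {CD}: card=400; try (D,hash)→360, (C,merge)→780, (D,merge)→840, (C,hash)→1160, (C,nl)→1620, (D,nl)→1680; best=360 via (D,hash)
  {ABD}: card=160; try (D,hash)→720, (A,hash)→960, (B,hash)→1440, (B,merge)→1520, (D,merge)→1920, (D,nl)→3560 …(+3); best=720 via (D,hash)
  {ABC}: card=512; try (C,hash)→1640, (B,hash)→1800, (C,merge)→2440, (A,hash)→2760, (B,merge)→4200, (C,nl)→13160 …(+3); best=1640 via (C,hash)
  {ACD}: card=320; try (D,hash)→880, (A,hash)→960, (C,hash)→1440, (C,merge)→1520, (D,merge)→3680, (A,merge)→4480 …(+3); best=880 via (D,hash)
  {BCD}: card=1600; try (C,hash)→1880, (B,hash)→1880, (D,hash)→2760, (C,merge)→5000, (B,merge)→5000, (D,merge)→16760 …(+3); best=1880 via (C,hash)
  {ABCD}: card=128; try (C,hash)→2000, (B,hash)→2320, (D,hash)→2352, (C,merge)→2800, (A,hash)→3680, (B,merge)→4720 …(+6); best=2000 via (C,hash)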